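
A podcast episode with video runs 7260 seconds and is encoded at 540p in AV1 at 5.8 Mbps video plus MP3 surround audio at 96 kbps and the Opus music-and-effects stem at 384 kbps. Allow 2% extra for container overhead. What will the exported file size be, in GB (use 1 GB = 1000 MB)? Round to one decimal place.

Audio total: 96 + 384 = 480 kbps = 0.480 Mbps.
Total bitrate: 5.8 + 0.480 = 6.280 Mbps.
Stream data: 6.280 Mbps × 7260 s = 45592.8 Mb.
With 2% container overhead: ×1.02.
46,505 Mb ÷ 8 = 5,813 MB → 5.813 GB.

5.8 GB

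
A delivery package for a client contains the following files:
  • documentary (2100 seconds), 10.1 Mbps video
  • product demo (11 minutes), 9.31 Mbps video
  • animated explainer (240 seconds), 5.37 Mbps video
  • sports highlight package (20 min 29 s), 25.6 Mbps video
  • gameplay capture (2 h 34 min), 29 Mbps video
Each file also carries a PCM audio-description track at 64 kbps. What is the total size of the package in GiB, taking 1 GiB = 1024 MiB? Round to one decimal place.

Audio: 64 kbps = 0.064 Mbps.
documentary: 10.164 Mbps × 2100 s = 21344.4 Mb
product demo: 9.374 Mbps × 660 s = 6186.8 Mb
animated explainer: 5.434 Mbps × 240 s = 1304.2 Mb
sports highlight package: 25.664 Mbps × 1229 s = 31541.1 Mb
gameplay capture: 29.064 Mbps × 9240 s = 268551.4 Mb
Total: 328927.8 Mb = 41116.0 MB.
= 38.29 GiB.

38.3 GiB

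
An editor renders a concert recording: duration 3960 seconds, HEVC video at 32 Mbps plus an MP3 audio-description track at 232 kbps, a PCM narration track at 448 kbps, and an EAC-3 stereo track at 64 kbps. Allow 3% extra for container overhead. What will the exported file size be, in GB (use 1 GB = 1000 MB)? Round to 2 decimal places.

16.69 GB

Audio total: 232 + 448 + 64 = 744 kbps = 0.744 Mbps.
Total bitrate: 32 + 0.744 = 32.744 Mbps.
Stream data: 32.744 Mbps × 3960 s = 129666.2 Mb.
With 3% container overhead: ×1.03.
133,556 Mb ÷ 8 = 16,695 MB → 16.69 GB.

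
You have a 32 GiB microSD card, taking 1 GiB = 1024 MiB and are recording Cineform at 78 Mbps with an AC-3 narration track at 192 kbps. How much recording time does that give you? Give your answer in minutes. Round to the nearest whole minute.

Audio: 192 kbps = 0.192 Mbps.
Total bitrate: 78 + 0.192 = 78.192 Mbps.
Capacity: 32 GiB = 274,878 Mb.
Recording time: 274,878 / 78.192 = 3,515 s ≈ 58.6 minutes.

59 minutes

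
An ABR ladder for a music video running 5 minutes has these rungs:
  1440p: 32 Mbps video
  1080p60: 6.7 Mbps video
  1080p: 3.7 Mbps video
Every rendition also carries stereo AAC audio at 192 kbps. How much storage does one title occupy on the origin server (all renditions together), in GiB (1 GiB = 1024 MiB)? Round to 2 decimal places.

5 min = 300 s
Audio: 192 kbps = 0.192 Mbps.
Sum of rendition bitrates: (32+0.192) + (6.7+0.192) + (3.7+0.192) = 42.976 Mbps.
× 300 s = 12,893 Mb = 1,612 MB = 1.501 GiB.

1.50 GiB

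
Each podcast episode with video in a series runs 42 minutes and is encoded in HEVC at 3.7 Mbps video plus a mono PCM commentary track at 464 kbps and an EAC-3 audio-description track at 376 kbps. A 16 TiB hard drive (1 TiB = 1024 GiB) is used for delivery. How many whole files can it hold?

42 min = 2520 s
Audio total: 464 + 376 = 840 kbps = 0.840 Mbps.
Total bitrate: 4.540 Mbps.
Per item: 4.540 Mbps × 2520 s = 11,441 Mb = 1,430 MB.
Capacity: 16 TiB = 140,737,488 Mb; 12301.37 items → 12301 complete.

12301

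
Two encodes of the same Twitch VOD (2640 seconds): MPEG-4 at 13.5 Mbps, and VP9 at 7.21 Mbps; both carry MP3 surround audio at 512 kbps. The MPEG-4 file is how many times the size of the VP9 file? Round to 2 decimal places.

Audio: 512 kbps = 0.512 Mbps.
MPEG-4: 14.012 Mbps × 2640 s = 36991.7 Mb = 4.306 GiB.
VP9: 7.722 Mbps × 2640 s = 20386.1 Mb = 2.373 GiB.
Ratio: 4.306 / 2.373 = 1.815.

1.81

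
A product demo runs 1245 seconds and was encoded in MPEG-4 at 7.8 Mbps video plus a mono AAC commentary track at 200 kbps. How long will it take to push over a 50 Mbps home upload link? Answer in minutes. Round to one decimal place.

Audio: 200 kbps = 0.200 Mbps.
Total bitrate: 8.000 Mbps.
File: 8.000 Mbps × 1245 s = 9960.0 Mb.
At 50 Mbps: 9960.0 / 50 = 199.2 s ≈ 3.32 minutes.

3.3 minutes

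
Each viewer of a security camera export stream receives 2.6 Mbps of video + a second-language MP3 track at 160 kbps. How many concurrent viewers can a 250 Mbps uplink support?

90

Audio: 160 kbps = 0.160 Mbps.
Per-viewer media rate: 2.760 Mbps.
250 Mbps = 250.0 Mbps; 250.0 / 2.760 = 90.58 → 90 viewers.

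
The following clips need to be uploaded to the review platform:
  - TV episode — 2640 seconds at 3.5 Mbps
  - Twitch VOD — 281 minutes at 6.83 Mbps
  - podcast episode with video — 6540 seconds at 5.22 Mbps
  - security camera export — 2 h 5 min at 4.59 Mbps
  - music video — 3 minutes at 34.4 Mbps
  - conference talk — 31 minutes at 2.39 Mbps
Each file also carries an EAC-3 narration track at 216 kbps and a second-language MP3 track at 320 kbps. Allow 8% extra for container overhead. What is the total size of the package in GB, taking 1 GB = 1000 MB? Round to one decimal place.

Audio total: 216 + 320 = 536 kbps = 0.536 Mbps.
TV episode: 4.036 Mbps × 2640 s × 1.08 = 11507.4 Mb
Twitch VOD: 7.366 Mbps × 16860 s × 1.08 = 134126.0 Mb
podcast episode with video: 5.756 Mbps × 6540 s × 1.08 = 40655.8 Mb
security camera export: 5.126 Mbps × 7500 s × 1.08 = 41520.6 Mb
music video: 34.936 Mbps × 180 s × 1.08 = 6791.6 Mb
conference talk: 2.926 Mbps × 1860 s × 1.08 = 5877.7 Mb
Total: 240479.2 Mb = 30059.9 MB.
= 30.06 GB.

30.1 GB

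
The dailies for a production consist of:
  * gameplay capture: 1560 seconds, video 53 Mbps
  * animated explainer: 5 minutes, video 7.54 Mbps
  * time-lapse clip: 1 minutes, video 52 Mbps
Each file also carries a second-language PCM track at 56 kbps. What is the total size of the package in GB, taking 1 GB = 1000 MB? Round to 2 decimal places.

11.02 GB

Audio: 56 kbps = 0.056 Mbps.
gameplay capture: 53.056 Mbps × 1560 s = 82767.4 Mb
animated explainer: 7.596 Mbps × 300 s = 2278.8 Mb
time-lapse clip: 52.056 Mbps × 60 s = 3123.4 Mb
Total: 88169.5 Mb = 11021.2 MB.
= 11.02 GB.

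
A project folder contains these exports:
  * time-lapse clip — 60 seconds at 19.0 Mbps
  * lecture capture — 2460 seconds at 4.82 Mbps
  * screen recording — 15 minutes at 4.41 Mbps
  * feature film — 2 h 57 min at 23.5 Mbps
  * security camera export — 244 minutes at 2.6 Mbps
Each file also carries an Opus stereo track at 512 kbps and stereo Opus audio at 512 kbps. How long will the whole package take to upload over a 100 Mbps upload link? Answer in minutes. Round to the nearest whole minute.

56 minutes

Audio total: 512 + 512 = 1024 kbps = 1.024 Mbps.
time-lapse clip: 20.024 Mbps × 60 s = 1201.4 Mb
lecture capture: 5.844 Mbps × 2460 s = 14376.2 Mb
screen recording: 5.434 Mbps × 900 s = 4890.6 Mb
feature film: 24.524 Mbps × 10620 s = 260444.9 Mb
security camera export: 3.624 Mbps × 14640 s = 53055.4 Mb
Total: 333968.5 Mb = 41746.1 MB.
At 100 Mbps: 333968.5 / 100 = 3340 s ≈ 55.7 minutes.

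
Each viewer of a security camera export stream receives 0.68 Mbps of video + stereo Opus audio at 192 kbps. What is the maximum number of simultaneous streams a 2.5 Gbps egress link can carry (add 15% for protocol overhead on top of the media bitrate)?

2493

Audio: 192 kbps = 0.192 Mbps.
Per-viewer media rate: 0.872 Mbps.
On the wire with 15% overhead: 1.003 Mbps.
2.5 Gbps = 2,500 Mbps; 2,500 / 1.003 = 2493.02 → 2493 viewers.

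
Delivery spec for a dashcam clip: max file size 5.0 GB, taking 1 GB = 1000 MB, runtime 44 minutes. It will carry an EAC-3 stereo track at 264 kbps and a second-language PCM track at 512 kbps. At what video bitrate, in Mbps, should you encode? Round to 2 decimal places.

Budget: 5.0 GB = 40000.0 Mb.
44 min = 2640 s
Total bitrate budget: 40000.0 Mb / 2640 s = 15.152 Mbps.
Audio total: 264 + 512 = 776 kbps = 0.776 Mbps.
Video: 15.152 − 0.776 = 14.376 Mbps.

14.38 Mbps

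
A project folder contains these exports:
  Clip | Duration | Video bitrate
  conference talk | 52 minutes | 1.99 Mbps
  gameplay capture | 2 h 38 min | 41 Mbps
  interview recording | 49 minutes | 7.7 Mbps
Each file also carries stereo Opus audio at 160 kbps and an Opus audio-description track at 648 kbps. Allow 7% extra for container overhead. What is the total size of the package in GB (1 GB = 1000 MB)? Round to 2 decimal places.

57.52 GB

Audio total: 160 + 648 = 808 kbps = 0.808 Mbps.
conference talk: 2.798 Mbps × 3120 s × 1.07 = 9340.8 Mb
gameplay capture: 41.808 Mbps × 9480 s × 1.07 = 424083.6 Mb
interview recording: 8.508 Mbps × 2940 s × 1.07 = 26764.5 Mb
Total: 460188.9 Mb = 57523.6 MB.
= 57.52 GB.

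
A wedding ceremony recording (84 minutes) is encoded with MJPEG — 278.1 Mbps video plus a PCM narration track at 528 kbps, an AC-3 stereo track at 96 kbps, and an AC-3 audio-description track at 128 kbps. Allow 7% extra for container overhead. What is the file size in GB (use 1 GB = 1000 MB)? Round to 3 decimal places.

187.974 GB

84 min = 5040 s
Audio total: 528 + 96 + 128 = 752 kbps = 0.752 Mbps.
Total bitrate: 278.1 + 0.752 = 278.852 Mbps.
Stream data: 278.852 Mbps × 5040 s = 1405414.1 Mb.
With 7% container overhead: ×1.07.
1,503,793 Mb ÷ 8 = 187,974 MB → 188.0 GB.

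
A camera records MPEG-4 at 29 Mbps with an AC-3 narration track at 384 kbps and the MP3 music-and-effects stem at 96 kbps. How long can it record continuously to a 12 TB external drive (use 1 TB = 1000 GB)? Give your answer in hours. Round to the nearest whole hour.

905 hours

Audio total: 384 + 96 = 480 kbps = 0.480 Mbps.
Total bitrate: 29 + 0.480 = 29.480 Mbps.
Capacity: 12 TB = 96,000,000 Mb.
Recording time: 96,000,000 / 29.480 = 3,256,445 s ≈ 905 hours.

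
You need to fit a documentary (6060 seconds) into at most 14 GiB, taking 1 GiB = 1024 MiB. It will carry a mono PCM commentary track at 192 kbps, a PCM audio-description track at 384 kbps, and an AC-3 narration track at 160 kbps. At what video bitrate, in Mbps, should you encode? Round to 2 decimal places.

Budget: 14 GiB = 120259.1 Mb.
Total bitrate budget: 120259.1 Mb / 6060 s = 19.845 Mbps.
Audio total: 192 + 384 + 160 = 736 kbps = 0.736 Mbps.
Video: 19.845 − 0.736 = 19.109 Mbps.

19.11 Mbps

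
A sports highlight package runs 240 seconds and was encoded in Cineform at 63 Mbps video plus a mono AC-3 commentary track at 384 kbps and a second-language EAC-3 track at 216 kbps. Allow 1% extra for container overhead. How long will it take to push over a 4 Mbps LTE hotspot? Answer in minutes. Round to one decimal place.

64.2 minutes

Audio total: 384 + 216 = 600 kbps = 0.600 Mbps.
Total bitrate: 63.600 Mbps.
File: 63.600 Mbps × 240 s = 15264.0 Mb.
With 1% container overhead: ×1.01. → 15416.6 Mb.
At 4 Mbps: 15416.6 / 4 = 3854.2 s ≈ 64.2 minutes.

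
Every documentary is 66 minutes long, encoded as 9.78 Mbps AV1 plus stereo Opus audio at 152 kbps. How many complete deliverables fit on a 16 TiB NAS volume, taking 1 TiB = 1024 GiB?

3578

66 min = 3960 s
Audio: 152 kbps = 0.152 Mbps.
Total bitrate: 9.932 Mbps.
Per item: 9.932 Mbps × 3960 s = 39,331 Mb = 4,916 MB.
Capacity: 16 TiB = 140,737,488 Mb; 3578.31 items → 3578 complete.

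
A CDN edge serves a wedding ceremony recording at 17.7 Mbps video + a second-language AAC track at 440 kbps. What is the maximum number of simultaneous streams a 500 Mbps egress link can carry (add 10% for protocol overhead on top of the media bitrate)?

25

Audio: 440 kbps = 0.440 Mbps.
Per-viewer media rate: 18.140 Mbps.
On the wire with 10% overhead: 19.954 Mbps.
500 Mbps = 500.0 Mbps; 500.0 / 19.954 = 25.06 → 25 viewers.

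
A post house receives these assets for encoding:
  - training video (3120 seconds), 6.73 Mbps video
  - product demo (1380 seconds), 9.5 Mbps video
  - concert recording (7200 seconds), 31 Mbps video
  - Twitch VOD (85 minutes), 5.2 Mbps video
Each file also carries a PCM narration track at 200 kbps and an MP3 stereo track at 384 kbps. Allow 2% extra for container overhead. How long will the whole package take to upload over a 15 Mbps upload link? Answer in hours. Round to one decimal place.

5.5 hours

Audio total: 200 + 384 = 584 kbps = 0.584 Mbps.
training video: 7.314 Mbps × 3120 s × 1.02 = 23276.1 Mb
product demo: 10.084 Mbps × 1380 s × 1.02 = 14194.2 Mb
concert recording: 31.584 Mbps × 7200 s × 1.02 = 231952.9 Mb
Twitch VOD: 5.784 Mbps × 5100 s × 1.02 = 30088.4 Mb
Total: 299511.6 Mb = 37438.9 MB.
At 15 Mbps: 299511.6 / 15 = 19967 s ≈ 5.55 hours.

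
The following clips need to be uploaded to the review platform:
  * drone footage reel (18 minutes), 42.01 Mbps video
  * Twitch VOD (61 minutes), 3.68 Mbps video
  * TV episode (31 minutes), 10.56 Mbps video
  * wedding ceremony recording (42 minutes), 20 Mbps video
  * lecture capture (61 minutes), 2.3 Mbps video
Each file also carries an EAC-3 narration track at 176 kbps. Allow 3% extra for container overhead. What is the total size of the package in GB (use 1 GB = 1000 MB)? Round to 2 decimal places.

17.97 GB

Audio: 176 kbps = 0.176 Mbps.
drone footage reel: 42.186 Mbps × 1080 s × 1.03 = 46927.7 Mb
Twitch VOD: 3.856 Mbps × 3660 s × 1.03 = 14536.3 Mb
TV episode: 10.736 Mbps × 1860 s × 1.03 = 20568.0 Mb
wedding ceremony recording: 20.176 Mbps × 2520 s × 1.03 = 52368.8 Mb
lecture capture: 2.476 Mbps × 3660 s × 1.03 = 9334.0 Mb
Total: 143734.9 Mb = 17966.9 MB.
= 17.97 GB.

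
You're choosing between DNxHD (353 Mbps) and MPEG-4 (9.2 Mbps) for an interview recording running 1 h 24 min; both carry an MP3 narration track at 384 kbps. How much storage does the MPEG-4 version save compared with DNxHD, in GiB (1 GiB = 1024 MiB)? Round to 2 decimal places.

201.72 GiB

1 h 24 min = 84 min = 5040 s
Audio: 384 kbps = 0.384 Mbps.
DNxHD: 353.384 Mbps × 5040 s = 1781055.4 Mb = 207.342 GiB.
MPEG-4: 9.584 Mbps × 5040 s = 48303.4 Mb = 5.623 GiB.
Saving: 207.342 − 5.623 = 201.719 GiB.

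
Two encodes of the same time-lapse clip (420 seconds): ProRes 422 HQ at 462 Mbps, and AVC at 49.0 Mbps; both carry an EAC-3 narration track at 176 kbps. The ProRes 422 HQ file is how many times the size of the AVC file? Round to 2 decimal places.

Audio: 176 kbps = 0.176 Mbps.
ProRes 422 HQ: 462.176 Mbps × 420 s = 194113.9 Mb = 24.264 GB.
AVC: 49.176 Mbps × 420 s = 20653.9 Mb = 2.582 GB.
Ratio: 24.264 / 2.582 = 9.398.

9.40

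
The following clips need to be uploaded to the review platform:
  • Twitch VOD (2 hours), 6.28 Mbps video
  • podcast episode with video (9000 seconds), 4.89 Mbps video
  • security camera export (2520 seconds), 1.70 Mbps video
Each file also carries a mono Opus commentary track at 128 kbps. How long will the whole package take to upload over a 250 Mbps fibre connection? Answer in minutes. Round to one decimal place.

6.4 minutes

Audio: 128 kbps = 0.128 Mbps.
Twitch VOD: 6.408 Mbps × 7200 s = 46137.6 Mb
podcast episode with video: 5.018 Mbps × 9000 s = 45162.0 Mb
security camera export: 1.828 Mbps × 2520 s = 4606.6 Mb
Total: 95906.2 Mb = 11988.3 MB.
At 250 Mbps: 95906.2 / 250 = 384 s ≈ 6.39 minutes.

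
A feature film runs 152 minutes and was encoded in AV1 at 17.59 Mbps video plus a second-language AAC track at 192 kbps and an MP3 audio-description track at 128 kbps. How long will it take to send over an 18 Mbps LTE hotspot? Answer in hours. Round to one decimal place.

2.5 hours

152 min = 9120 s
Audio total: 192 + 128 = 320 kbps = 0.320 Mbps.
Total bitrate: 17.910 Mbps.
File: 17.910 Mbps × 9120 s = 163339.2 Mb.
At 18 Mbps: 163339.2 / 18 = 9074.4 s ≈ 2.52 hours.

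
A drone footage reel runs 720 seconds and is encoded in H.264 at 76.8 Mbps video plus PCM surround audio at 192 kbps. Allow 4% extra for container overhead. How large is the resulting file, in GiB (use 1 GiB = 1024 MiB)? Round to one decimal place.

Audio: 192 kbps = 0.192 Mbps.
Total bitrate: 76.8 + 0.192 = 76.992 Mbps.
Stream data: 76.992 Mbps × 720 s = 55434.2 Mb.
With 4% container overhead: ×1.04.
57,652 Mb = 7,206,451,200 bytes ÷ 1,073,741,824 = 6.712 GiB.

6.7 GiB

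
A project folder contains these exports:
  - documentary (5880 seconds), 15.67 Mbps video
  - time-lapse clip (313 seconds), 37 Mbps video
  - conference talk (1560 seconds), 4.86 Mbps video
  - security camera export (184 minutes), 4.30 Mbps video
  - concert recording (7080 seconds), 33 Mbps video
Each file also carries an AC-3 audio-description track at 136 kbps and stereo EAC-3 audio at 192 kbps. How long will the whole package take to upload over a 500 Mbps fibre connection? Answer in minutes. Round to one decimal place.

13.4 minutes

Audio total: 136 + 192 = 328 kbps = 0.328 Mbps.
documentary: 15.998 Mbps × 5880 s = 94068.2 Mb
time-lapse clip: 37.328 Mbps × 313 s = 11683.7 Mb
conference talk: 5.188 Mbps × 1560 s = 8093.3 Mb
security camera export: 4.628 Mbps × 11040 s = 51093.1 Mb
concert recording: 33.328 Mbps × 7080 s = 235962.2 Mb
Total: 400900.5 Mb = 50112.6 MB.
At 500 Mbps: 400900.5 / 500 = 802 s ≈ 13.4 minutes.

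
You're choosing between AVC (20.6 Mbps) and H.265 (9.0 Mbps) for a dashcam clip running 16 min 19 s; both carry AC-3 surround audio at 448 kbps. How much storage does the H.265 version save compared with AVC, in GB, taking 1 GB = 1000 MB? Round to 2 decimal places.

16 min 19 s = 979 s
Audio: 448 kbps = 0.448 Mbps.
AVC: 21.048 Mbps × 979 s = 20606.0 Mb = 2.576 GB.
H.265: 9.448 Mbps × 979 s = 9249.6 Mb = 1.156 GB.
Saving: 2.576 − 1.156 = 1.420 GB.

1.42 GB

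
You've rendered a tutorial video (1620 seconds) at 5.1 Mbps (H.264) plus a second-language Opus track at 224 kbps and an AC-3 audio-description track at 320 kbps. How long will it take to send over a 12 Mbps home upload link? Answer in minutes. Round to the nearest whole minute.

Audio total: 224 + 320 = 544 kbps = 0.544 Mbps.
Total bitrate: 5.644 Mbps.
File: 5.644 Mbps × 1620 s = 9143.3 Mb.
At 12 Mbps: 9143.3 / 12 = 761.9 s ≈ 12.7 minutes.

13 minutes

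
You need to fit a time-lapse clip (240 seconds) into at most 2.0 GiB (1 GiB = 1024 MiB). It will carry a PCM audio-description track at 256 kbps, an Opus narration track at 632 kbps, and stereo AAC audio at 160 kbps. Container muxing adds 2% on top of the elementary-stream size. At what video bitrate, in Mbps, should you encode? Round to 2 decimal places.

69.13 Mbps

Budget: 2.0 GiB = 17179.9 Mb.
Stream payload after overhead: 17179.9 / 1.02 = 16843.0 Mb.
Total bitrate budget: 16843.0 Mb / 240 s = 70.179 Mbps.
Audio total: 256 + 632 + 160 = 1048 kbps = 1.048 Mbps.
Video: 70.179 − 1.048 = 69.131 Mbps.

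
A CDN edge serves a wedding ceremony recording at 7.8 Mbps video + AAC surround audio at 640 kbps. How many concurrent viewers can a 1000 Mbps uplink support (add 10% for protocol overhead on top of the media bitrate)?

Audio: 640 kbps = 0.640 Mbps.
Per-viewer media rate: 8.440 Mbps.
On the wire with 10% overhead: 9.284 Mbps.
1000 Mbps = 1,000 Mbps; 1,000 / 9.284 = 107.71 → 107 viewers.

107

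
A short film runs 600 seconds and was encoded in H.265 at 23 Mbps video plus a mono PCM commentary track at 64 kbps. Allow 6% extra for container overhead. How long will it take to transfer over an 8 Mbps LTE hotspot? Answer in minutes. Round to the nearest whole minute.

Audio: 64 kbps = 0.064 Mbps.
Total bitrate: 23.064 Mbps.
File: 23.064 Mbps × 600 s = 13838.4 Mb.
With 6% container overhead: ×1.06. → 14668.7 Mb.
At 8 Mbps: 14668.7 / 8 = 1833.6 s ≈ 30.6 minutes.

31 minutes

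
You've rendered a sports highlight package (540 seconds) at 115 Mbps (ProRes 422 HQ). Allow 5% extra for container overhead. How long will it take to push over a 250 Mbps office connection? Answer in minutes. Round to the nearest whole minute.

4 minutes

File: 115.000 Mbps × 540 s = 62100.0 Mb.
With 5% container overhead: ×1.05. → 65205.0 Mb.
At 250 Mbps: 65205.0 / 250 = 260.8 s ≈ 4.35 minutes.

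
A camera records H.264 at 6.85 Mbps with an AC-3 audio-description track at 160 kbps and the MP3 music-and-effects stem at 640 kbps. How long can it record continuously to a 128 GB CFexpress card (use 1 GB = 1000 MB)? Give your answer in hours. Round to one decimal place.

37.2 hours

Audio total: 160 + 640 = 800 kbps = 0.800 Mbps.
Total bitrate: 6.85 + 0.800 = 7.650 Mbps.
Capacity: 128 GB = 1,024,000 Mb.
Recording time: 1,024,000 / 7.650 = 133,856 s ≈ 37.2 hours.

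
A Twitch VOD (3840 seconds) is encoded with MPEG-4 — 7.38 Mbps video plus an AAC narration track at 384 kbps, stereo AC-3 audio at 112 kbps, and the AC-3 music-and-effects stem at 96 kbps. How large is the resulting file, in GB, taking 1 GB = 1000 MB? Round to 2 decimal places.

3.83 GB

Audio total: 384 + 112 + 96 = 592 kbps = 0.592 Mbps.
Total bitrate: 7.38 + 0.592 = 7.972 Mbps.
Stream data: 7.972 Mbps × 3840 s = 30612.5 Mb.
30,612 Mb ÷ 8 = 3,827 MB → 3.827 GB.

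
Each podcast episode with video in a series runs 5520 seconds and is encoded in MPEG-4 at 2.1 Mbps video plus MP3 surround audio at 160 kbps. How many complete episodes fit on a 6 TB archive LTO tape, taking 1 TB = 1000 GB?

Audio: 160 kbps = 0.160 Mbps.
Total bitrate: 2.260 Mbps.
Per item: 2.260 Mbps × 5520 s = 12,475 Mb = 1,559 MB.
Capacity: 6 TB = 48,000,000 Mb; 3847.63 items → 3847 complete.

3847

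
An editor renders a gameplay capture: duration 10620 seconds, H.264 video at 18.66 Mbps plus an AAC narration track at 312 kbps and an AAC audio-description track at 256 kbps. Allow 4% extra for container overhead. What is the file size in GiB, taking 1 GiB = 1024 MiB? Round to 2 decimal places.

24.72 GiB

Audio total: 312 + 256 = 568 kbps = 0.568 Mbps.
Total bitrate: 18.66 + 0.568 = 19.228 Mbps.
Stream data: 19.228 Mbps × 10620 s = 204201.4 Mb.
With 4% container overhead: ×1.04.
212,369 Mb = 26,546,176,800 bytes ÷ 1,073,741,824 = 24.72 GiB.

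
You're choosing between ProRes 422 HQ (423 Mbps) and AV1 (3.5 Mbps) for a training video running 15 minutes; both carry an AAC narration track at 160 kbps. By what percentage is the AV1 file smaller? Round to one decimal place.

15 min = 900 s
Audio: 160 kbps = 0.160 Mbps.
ProRes 422 HQ: 423.160 Mbps × 900 s = 380844.0 Mb = 47.605 GB.
AV1: 3.660 Mbps × 900 s = 3294.0 Mb = 0.412 GB.
Reduction: (1 − 0.412/47.605) × 100 = 99.14%.

99.1%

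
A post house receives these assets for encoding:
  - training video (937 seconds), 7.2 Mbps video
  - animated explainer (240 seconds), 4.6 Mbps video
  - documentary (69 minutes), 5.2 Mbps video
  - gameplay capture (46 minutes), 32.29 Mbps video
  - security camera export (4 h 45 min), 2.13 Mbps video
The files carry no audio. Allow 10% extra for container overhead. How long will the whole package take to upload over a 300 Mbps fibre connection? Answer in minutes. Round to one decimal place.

9.5 minutes

training video: 7.200 Mbps × 937 s × 1.10 = 7421.0 Mb
animated explainer: 4.600 Mbps × 240 s × 1.10 = 1214.4 Mb
documentary: 5.200 Mbps × 4140 s × 1.10 = 23680.8 Mb
gameplay capture: 32.290 Mbps × 2760 s × 1.10 = 98032.4 Mb
security camera export: 2.130 Mbps × 17100 s × 1.10 = 40065.3 Mb
Total: 170414.0 Mb = 21301.7 MB.
At 300 Mbps: 170414.0 / 300 = 568 s ≈ 9.47 minutes.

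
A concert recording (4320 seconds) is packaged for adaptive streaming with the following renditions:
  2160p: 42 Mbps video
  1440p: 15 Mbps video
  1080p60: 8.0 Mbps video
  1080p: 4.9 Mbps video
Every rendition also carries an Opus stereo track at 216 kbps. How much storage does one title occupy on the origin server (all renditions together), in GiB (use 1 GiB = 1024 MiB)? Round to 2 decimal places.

Audio: 216 kbps = 0.216 Mbps.
Sum of rendition bitrates: (42+0.216) + (15+0.216) + (8.0+0.216) + (4.9+0.216) = 70.764 Mbps.
× 4320 s = 305,700 Mb = 38,213 MB = 35.59 GiB.

35.59 GiB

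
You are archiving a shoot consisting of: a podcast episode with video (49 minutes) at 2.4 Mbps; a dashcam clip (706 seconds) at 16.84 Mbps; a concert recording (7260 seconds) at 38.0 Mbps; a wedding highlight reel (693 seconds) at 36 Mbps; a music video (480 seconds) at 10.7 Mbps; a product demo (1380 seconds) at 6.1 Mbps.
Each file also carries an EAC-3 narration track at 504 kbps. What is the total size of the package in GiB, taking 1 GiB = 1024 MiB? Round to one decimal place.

Audio: 504 kbps = 0.504 Mbps.
podcast episode with video: 2.904 Mbps × 2940 s = 8537.8 Mb
dashcam clip: 17.344 Mbps × 706 s = 12244.9 Mb
concert recording: 38.504 Mbps × 7260 s = 279539.0 Mb
wedding highlight reel: 36.504 Mbps × 693 s = 25297.3 Mb
music video: 11.204 Mbps × 480 s = 5377.9 Mb
product demo: 6.604 Mbps × 1380 s = 9113.5 Mb
Total: 340110.4 Mb = 42513.8 MB.
= 39.59 GiB.

39.6 GiB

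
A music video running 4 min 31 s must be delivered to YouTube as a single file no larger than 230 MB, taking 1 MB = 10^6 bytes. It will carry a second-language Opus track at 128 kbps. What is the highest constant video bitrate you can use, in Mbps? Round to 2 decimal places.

6.66 Mbps

Budget: 230 MB = 1840.0 Mb.
4 min 31 s = 271 s
Total bitrate budget: 1840.0 Mb / 271 s = 6.790 Mbps.
Audio: 128 kbps = 0.128 Mbps.
Video: 6.790 − 0.128 = 6.662 Mbps.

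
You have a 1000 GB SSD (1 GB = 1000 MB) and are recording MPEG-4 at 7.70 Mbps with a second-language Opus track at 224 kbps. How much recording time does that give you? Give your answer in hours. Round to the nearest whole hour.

280 hours

Audio: 224 kbps = 0.224 Mbps.
Total bitrate: 7.70 + 0.224 = 7.924 Mbps.
Capacity: 1000 GB = 8,000,000 Mb.
Recording time: 8,000,000 / 7.924 = 1,009,591 s ≈ 280 hours.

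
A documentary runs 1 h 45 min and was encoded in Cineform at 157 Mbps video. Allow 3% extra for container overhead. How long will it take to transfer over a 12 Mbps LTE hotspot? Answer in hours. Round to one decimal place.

1 h 45 min = 105 min = 6300 s
File: 157.000 Mbps × 6300 s = 989100.0 Mb.
With 3% container overhead: ×1.03. → 1018773.0 Mb.
At 12 Mbps: 1018773.0 / 12 = 84897.8 s ≈ 23.6 hours.

23.6 hours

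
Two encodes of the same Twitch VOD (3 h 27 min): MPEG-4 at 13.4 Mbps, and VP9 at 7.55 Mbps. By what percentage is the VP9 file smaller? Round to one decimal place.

43.7%

3 h 27 min = 207 min = 12420 s
MPEG-4: 13.400 Mbps × 12420 s = 166428.0 Mb = 19.375 GiB.
VP9: 7.550 Mbps × 12420 s = 93771.0 Mb = 10.916 GiB.
Reduction: (1 − 10.916/19.375) × 100 = 43.66%.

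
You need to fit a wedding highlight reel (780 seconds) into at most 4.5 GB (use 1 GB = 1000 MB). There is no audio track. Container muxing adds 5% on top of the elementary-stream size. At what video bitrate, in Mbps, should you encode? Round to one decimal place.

Budget: 4.5 GB = 36000.0 Mb.
Stream payload after overhead: 36000.0 / 1.05 = 34285.7 Mb.
Total bitrate budget: 34285.7 Mb / 780 s = 43.956 Mbps.

44.0 Mbps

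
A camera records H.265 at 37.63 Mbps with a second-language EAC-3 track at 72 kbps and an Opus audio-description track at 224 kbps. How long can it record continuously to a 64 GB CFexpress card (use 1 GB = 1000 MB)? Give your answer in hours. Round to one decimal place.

Audio total: 72 + 224 = 296 kbps = 0.296 Mbps.
Total bitrate: 37.63 + 0.296 = 37.926 Mbps.
Capacity: 64 GB = 512,000 Mb.
Recording time: 512,000 / 37.926 = 13,500 s ≈ 3.75 hours.

3.7 hours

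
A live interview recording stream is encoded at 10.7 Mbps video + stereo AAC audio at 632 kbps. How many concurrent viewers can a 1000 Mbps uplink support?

Audio: 632 kbps = 0.632 Mbps.
Per-viewer media rate: 11.332 Mbps.
1000 Mbps = 1,000 Mbps; 1,000 / 11.332 = 88.25 → 88 viewers.

88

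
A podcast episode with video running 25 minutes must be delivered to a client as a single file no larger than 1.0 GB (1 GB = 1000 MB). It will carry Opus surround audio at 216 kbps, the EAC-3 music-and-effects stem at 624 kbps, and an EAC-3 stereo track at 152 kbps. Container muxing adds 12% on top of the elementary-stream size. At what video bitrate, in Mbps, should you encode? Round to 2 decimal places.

Budget: 1.0 GB = 8000.0 Mb.
Stream payload after overhead: 8000.0 / 1.12 = 7142.9 Mb.
25 min = 1500 s
Total bitrate budget: 7142.9 Mb / 1500 s = 4.762 Mbps.
Audio total: 216 + 624 + 152 = 992 kbps = 0.992 Mbps.
Video: 4.762 − 0.992 = 3.770 Mbps.

3.77 Mbps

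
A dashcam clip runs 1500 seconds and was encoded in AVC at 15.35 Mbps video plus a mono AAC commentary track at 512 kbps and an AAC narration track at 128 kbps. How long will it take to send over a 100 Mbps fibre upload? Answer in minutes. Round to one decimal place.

Audio total: 512 + 128 = 640 kbps = 0.640 Mbps.
Total bitrate: 15.990 Mbps.
File: 15.990 Mbps × 1500 s = 23985.0 Mb.
At 100 Mbps: 23985.0 / 100 = 239.8 s ≈ 4 minutes.

4.0 minutes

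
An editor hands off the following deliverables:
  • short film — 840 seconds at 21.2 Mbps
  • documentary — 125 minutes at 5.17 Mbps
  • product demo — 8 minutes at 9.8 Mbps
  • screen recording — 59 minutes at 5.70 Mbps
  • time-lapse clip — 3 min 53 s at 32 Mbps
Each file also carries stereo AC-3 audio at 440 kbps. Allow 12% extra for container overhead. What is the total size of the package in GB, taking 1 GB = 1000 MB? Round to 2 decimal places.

13.22 GB

Audio: 440 kbps = 0.440 Mbps.
short film: 21.640 Mbps × 840 s × 1.12 = 20358.9 Mb
documentary: 5.610 Mbps × 7500 s × 1.12 = 47124.0 Mb
product demo: 10.240 Mbps × 480 s × 1.12 = 5505.0 Mb
screen recording: 6.140 Mbps × 3540 s × 1.12 = 24343.9 Mb
time-lapse clip: 32.440 Mbps × 233 s × 1.12 = 8465.5 Mb
Total: 105797.4 Mb = 13224.7 MB.
= 13.22 GB.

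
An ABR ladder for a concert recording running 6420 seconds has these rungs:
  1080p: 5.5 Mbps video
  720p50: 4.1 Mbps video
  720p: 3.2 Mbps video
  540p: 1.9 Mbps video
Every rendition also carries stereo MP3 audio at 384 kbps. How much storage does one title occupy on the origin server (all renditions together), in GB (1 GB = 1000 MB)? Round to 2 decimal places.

Audio: 384 kbps = 0.384 Mbps.
Sum of rendition bitrates: (5.5+0.384) + (4.1+0.384) + (3.2+0.384) + (1.9+0.384) = 16.236 Mbps.
× 6420 s = 104,235 Mb = 13,029 MB = 13.03 GB.

13.03 GB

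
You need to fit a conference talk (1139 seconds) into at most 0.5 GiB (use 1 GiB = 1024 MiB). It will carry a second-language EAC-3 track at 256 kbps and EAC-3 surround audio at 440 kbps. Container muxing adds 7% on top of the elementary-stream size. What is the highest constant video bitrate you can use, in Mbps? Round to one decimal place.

2.8 Mbps

Budget: 0.5 GiB = 4295.0 Mb.
Stream payload after overhead: 4295.0 / 1.07 = 4014.0 Mb.
Total bitrate budget: 4014.0 Mb / 1139 s = 3.524 Mbps.
Audio total: 256 + 440 = 696 kbps = 0.696 Mbps.
Video: 3.524 − 0.696 = 2.828 Mbps.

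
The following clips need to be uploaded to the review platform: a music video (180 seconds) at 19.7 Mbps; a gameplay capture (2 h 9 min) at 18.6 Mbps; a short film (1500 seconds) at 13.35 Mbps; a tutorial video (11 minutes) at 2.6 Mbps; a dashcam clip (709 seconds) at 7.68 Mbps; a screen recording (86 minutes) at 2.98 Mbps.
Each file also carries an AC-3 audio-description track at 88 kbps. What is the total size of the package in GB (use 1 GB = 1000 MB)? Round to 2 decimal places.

23.93 GB

Audio: 88 kbps = 0.088 Mbps.
music video: 19.788 Mbps × 180 s = 3561.8 Mb
gameplay capture: 18.688 Mbps × 7740 s = 144645.1 Mb
short film: 13.438 Mbps × 1500 s = 20157.0 Mb
tutorial video: 2.688 Mbps × 660 s = 1774.1 Mb
dashcam clip: 7.768 Mbps × 709 s = 5507.5 Mb
screen recording: 3.068 Mbps × 5160 s = 15830.9 Mb
Total: 191476.4 Mb = 23934.6 MB.
= 23.93 GB.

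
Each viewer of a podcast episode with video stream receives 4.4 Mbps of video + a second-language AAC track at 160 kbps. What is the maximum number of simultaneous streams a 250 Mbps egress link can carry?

54

Audio: 160 kbps = 0.160 Mbps.
Per-viewer media rate: 4.560 Mbps.
250 Mbps = 250.0 Mbps; 250.0 / 4.560 = 54.82 → 54 viewers.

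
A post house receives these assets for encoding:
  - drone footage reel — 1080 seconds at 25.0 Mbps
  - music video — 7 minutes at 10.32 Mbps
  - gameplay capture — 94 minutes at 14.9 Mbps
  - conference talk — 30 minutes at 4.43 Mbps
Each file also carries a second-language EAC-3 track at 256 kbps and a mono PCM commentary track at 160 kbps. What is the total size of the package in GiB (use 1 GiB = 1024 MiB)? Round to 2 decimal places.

14.79 GiB

Audio total: 256 + 160 = 416 kbps = 0.416 Mbps.
drone footage reel: 25.416 Mbps × 1080 s = 27449.3 Mb
music video: 10.736 Mbps × 420 s = 4509.1 Mb
gameplay capture: 15.316 Mbps × 5640 s = 86382.2 Mb
conference talk: 4.846 Mbps × 1800 s = 8722.8 Mb
Total: 127063.4 Mb = 15882.9 MB.
= 14.79 GiB.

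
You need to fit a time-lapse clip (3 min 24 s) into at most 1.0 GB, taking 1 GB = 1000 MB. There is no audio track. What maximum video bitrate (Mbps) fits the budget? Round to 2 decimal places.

39.22 Mbps

Budget: 1.0 GB = 8000.0 Mb.
3 min 24 s = 204 s
Total bitrate budget: 8000.0 Mb / 204 s = 39.216 Mbps.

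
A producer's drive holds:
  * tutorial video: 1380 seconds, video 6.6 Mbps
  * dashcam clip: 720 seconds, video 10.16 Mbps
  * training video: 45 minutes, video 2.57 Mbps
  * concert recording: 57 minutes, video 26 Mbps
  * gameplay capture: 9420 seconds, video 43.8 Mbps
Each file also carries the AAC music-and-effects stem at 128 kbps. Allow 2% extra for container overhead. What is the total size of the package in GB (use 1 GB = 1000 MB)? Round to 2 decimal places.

67.21 GB

Audio: 128 kbps = 0.128 Mbps.
tutorial video: 6.728 Mbps × 1380 s × 1.02 = 9470.3 Mb
dashcam clip: 10.288 Mbps × 720 s × 1.02 = 7555.5 Mb
training video: 2.698 Mbps × 2700 s × 1.02 = 7430.3 Mb
concert recording: 26.128 Mbps × 3420 s × 1.02 = 91144.9 Mb
gameplay capture: 43.928 Mbps × 9420 s × 1.02 = 422077.8 Mb
Total: 537678.8 Mb = 67209.9 MB.
= 67.21 GB.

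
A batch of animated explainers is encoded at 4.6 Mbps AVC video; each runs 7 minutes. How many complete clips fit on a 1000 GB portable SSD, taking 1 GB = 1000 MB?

4140

7 min = 420 s
Per item: 4.600 Mbps × 420 s = 1,932 Mb = 241.5 MB.
Capacity: 1000 GB = 8,000,000 Mb; 4140.79 items → 4140 complete.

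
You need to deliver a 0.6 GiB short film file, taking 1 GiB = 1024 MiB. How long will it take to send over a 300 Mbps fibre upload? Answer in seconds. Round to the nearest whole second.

File: 0.6 GiB = 5154.0 Mb.
At 300 Mbps: 5154.0 / 300 = 17.2 s ≈ 17.2 seconds.

17 seconds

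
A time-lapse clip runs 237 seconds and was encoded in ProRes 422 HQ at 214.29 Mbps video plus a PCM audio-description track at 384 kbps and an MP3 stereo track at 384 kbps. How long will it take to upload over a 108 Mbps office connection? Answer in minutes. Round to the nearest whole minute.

8 minutes

Audio total: 384 + 384 = 768 kbps = 0.768 Mbps.
Total bitrate: 215.058 Mbps.
File: 215.058 Mbps × 237 s = 50968.7 Mb.
At 108 Mbps: 50968.7 / 108 = 471.9 s ≈ 7.87 minutes.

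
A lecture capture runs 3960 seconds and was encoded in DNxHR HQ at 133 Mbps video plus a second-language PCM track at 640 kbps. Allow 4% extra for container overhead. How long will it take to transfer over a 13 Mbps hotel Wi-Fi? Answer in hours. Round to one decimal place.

Audio: 640 kbps = 0.640 Mbps.
Total bitrate: 133.640 Mbps.
File: 133.640 Mbps × 3960 s = 529214.4 Mb.
With 4% container overhead: ×1.04. → 550383.0 Mb.
At 13 Mbps: 550383.0 / 13 = 42337.2 s ≈ 11.8 hours.

11.8 hours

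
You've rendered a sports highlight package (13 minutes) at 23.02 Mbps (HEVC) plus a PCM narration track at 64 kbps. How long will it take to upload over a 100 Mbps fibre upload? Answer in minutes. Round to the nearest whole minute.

3 minutes

13 min = 780 s
Audio: 64 kbps = 0.064 Mbps.
Total bitrate: 23.084 Mbps.
File: 23.084 Mbps × 780 s = 18005.5 Mb.
At 100 Mbps: 18005.5 / 100 = 180.1 s ≈ 3 minutes.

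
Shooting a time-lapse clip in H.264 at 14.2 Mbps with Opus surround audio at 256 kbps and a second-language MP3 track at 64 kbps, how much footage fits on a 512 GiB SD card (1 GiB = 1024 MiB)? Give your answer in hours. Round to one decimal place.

84.1 hours

Audio total: 256 + 64 = 320 kbps = 0.320 Mbps.
Total bitrate: 14.2 + 0.320 = 14.520 Mbps.
Capacity: 512 GiB = 4,398,047 Mb.
Recording time: 4,398,047 / 14.520 = 302,896 s ≈ 84.1 hours.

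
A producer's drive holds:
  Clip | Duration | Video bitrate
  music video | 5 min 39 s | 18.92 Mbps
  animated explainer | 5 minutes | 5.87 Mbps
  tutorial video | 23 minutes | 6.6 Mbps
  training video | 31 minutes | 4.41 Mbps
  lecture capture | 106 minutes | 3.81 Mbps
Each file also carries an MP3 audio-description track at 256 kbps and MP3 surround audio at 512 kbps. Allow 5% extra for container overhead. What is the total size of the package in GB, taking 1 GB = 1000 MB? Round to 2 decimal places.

Audio total: 256 + 512 = 768 kbps = 0.768 Mbps.
music video: 19.688 Mbps × 339 s × 1.05 = 7007.9 Mb
animated explainer: 6.638 Mbps × 300 s × 1.05 = 2091.0 Mb
tutorial video: 7.368 Mbps × 1380 s × 1.05 = 10676.2 Mb
training video: 5.178 Mbps × 1860 s × 1.05 = 10112.6 Mb
lecture capture: 4.578 Mbps × 6360 s × 1.05 = 30571.9 Mb
Total: 60459.7 Mb = 7557.5 MB.
= 7.557 GB.

7.56 GB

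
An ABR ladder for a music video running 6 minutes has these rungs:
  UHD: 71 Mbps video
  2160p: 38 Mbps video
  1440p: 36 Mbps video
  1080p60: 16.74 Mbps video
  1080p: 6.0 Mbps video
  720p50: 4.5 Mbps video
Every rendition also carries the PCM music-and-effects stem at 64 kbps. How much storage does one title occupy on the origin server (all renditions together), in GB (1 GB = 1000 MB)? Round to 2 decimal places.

7.77 GB

6 min = 360 s
Audio: 64 kbps = 0.064 Mbps.
Sum of rendition bitrates: (71+0.064) + (38+0.064) + (36+0.064) + (16.74+0.064) + (6.0+0.064) + (4.5+0.064) = 172.624 Mbps.
× 360 s = 62,145 Mb = 7,768 MB = 7.768 GB.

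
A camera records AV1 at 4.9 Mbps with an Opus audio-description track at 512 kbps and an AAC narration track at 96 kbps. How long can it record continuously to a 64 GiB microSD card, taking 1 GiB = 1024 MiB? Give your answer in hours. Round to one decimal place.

27.7 hours

Audio total: 512 + 96 = 608 kbps = 0.608 Mbps.
Total bitrate: 4.9 + 0.608 = 5.508 Mbps.
Capacity: 64 GiB = 549,756 Mb.
Recording time: 549,756 / 5.508 = 99,810 s ≈ 27.7 hours.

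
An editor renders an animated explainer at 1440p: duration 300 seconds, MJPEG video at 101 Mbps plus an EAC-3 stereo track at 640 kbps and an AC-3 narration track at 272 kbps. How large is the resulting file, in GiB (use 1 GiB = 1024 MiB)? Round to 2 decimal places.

Audio total: 640 + 272 = 912 kbps = 0.912 Mbps.
Total bitrate: 101 + 0.912 = 101.912 Mbps.
Stream data: 101.912 Mbps × 300 s = 30573.6 Mb.
30,574 Mb = 3,821,700,000 bytes ÷ 1,073,741,824 = 3.559 GiB.

3.56 GiB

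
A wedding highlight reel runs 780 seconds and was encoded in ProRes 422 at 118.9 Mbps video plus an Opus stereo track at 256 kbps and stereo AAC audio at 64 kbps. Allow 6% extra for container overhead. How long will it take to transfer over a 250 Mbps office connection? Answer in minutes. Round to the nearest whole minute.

7 minutes

Audio total: 256 + 64 = 320 kbps = 0.320 Mbps.
Total bitrate: 119.220 Mbps.
File: 119.220 Mbps × 780 s = 92991.6 Mb.
With 6% container overhead: ×1.06. → 98571.1 Mb.
At 250 Mbps: 98571.1 / 250 = 394.3 s ≈ 6.57 minutes.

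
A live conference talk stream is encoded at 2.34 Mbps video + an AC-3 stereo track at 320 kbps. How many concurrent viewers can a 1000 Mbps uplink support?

Audio: 320 kbps = 0.320 Mbps.
Per-viewer media rate: 2.660 Mbps.
1000 Mbps = 1,000 Mbps; 1,000 / 2.660 = 375.94 → 375 viewers.

375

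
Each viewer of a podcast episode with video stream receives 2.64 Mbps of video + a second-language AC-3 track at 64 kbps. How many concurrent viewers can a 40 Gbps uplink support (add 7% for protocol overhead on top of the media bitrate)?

Audio: 64 kbps = 0.064 Mbps.
Per-viewer media rate: 2.704 Mbps.
On the wire with 7% overhead: 2.893 Mbps.
40 Gbps = 40,000 Mbps; 40,000 / 2.893 = 13825.14 → 13825 viewers.

13825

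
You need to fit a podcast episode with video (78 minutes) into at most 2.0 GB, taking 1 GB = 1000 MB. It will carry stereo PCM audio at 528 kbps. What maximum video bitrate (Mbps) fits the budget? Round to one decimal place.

2.9 Mbps

Budget: 2.0 GB = 16000.0 Mb.
78 min = 4680 s
Total bitrate budget: 16000.0 Mb / 4680 s = 3.419 Mbps.
Audio: 528 kbps = 0.528 Mbps.
Video: 3.419 − 0.528 = 2.891 Mbps.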